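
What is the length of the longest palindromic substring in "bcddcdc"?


Input: "bcddcdc"
Checking substrings for palindromes:
  [1:5] "cddc" (len 4) => palindrome
  [3:6] "dcd" (len 3) => palindrome
  [4:7] "cdc" (len 3) => palindrome
  [2:4] "dd" (len 2) => palindrome
Longest palindromic substring: "cddc" with length 4

4


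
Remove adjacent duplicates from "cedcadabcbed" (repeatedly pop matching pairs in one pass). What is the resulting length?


Input: cedcadabcbed
Stack-based adjacent duplicate removal:
  Read 'c': push. Stack: c
  Read 'e': push. Stack: ce
  Read 'd': push. Stack: ced
  Read 'c': push. Stack: cedc
  Read 'a': push. Stack: cedca
  Read 'd': push. Stack: cedcad
  Read 'a': push. Stack: cedcada
  Read 'b': push. Stack: cedcadab
  Read 'c': push. Stack: cedcadabc
  Read 'b': push. Stack: cedcadabcb
  Read 'e': push. Stack: cedcadabcbe
  Read 'd': push. Stack: cedcadabcbed
Final stack: "cedcadabcbed" (length 12)

12


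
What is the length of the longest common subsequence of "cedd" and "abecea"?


LCS of "cedd" and "abecea"
DP table:
           a    b    e    c    e    a
      0    0    0    0    0    0    0
  c   0    0    0    0    1    1    1
  e   0    0    0    1    1    2    2
  d   0    0    0    1    1    2    2
  d   0    0    0    1    1    2    2
LCS length = dp[4][6] = 2

2


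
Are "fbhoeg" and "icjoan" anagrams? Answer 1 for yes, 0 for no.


Strings: "fbhoeg", "icjoan"
Sorted first:  befgho
Sorted second: acijno
Differ at position 0: 'b' vs 'a' => not anagrams

0


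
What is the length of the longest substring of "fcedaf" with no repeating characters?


Input: "fcedaf"
Sliding window (track last position of each char):
  Position 0 ('f'): window [0,0] length 1 -- new best
  Position 1 ('c'): window [0,1] length 2 -- new best
  Position 2 ('e'): window [0,2] length 3 -- new best
  Position 3 ('d'): window [0,3] length 4 -- new best
  Position 4 ('a'): window [0,4] length 5 -- new best
  Position 5 ('f'): repeat (last at 0), move window start to 1
  Position 5 ('f'): window [1,5] length 5
Longest substring with no repeats: "fceda" with length 5

5


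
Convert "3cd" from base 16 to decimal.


Input: "3cd" in base 16
Positional expansion:
  Digit '3' (value 3) x 16^2 = 768
  Digit 'c' (value 12) x 16^1 = 192
  Digit 'd' (value 13) x 16^0 = 13
Sum = 973

973


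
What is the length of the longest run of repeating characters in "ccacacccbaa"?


Input: "ccacacccbaa"
Scanning for longest run:
  Position 1 ('c'): continues run of 'c', length=2
  Position 2 ('a'): new char, reset run to 1
  Position 3 ('c'): new char, reset run to 1
  Position 4 ('a'): new char, reset run to 1
  Position 5 ('c'): new char, reset run to 1
  Position 6 ('c'): continues run of 'c', length=2
  Position 7 ('c'): continues run of 'c', length=3
  Position 8 ('b'): new char, reset run to 1
  Position 9 ('a'): new char, reset run to 1
  Position 10 ('a'): continues run of 'a', length=2
Longest run: 'c' with length 3

3


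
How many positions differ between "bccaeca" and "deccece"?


Comparing "bccaeca" and "deccece" position by position:
  Position 0: 'b' vs 'd' => DIFFER
  Position 1: 'c' vs 'e' => DIFFER
  Position 2: 'c' vs 'c' => same
  Position 3: 'a' vs 'c' => DIFFER
  Position 4: 'e' vs 'e' => same
  Position 5: 'c' vs 'c' => same
  Position 6: 'a' vs 'e' => DIFFER
Positions that differ: 4

4


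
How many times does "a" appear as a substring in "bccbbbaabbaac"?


Searching for "a" in "bccbbbaabbaac"
Scanning each position:
  Position 0: "b" => no
  Position 1: "c" => no
  Position 2: "c" => no
  Position 3: "b" => no
  Position 4: "b" => no
  Position 5: "b" => no
  Position 6: "a" => MATCH
  Position 7: "a" => MATCH
  Position 8: "b" => no
  Position 9: "b" => no
  Position 10: "a" => MATCH
  Position 11: "a" => MATCH
  Position 12: "c" => no
Total occurrences: 4

4


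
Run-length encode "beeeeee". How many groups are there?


Input: beeeeee
Scanning for consecutive runs:
  Group 1: 'b' x 1 (positions 0-0)
  Group 2: 'e' x 6 (positions 1-6)
Total groups: 2

2


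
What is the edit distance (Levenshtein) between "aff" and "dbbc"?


Computing edit distance: "aff" -> "dbbc"
DP table:
           d    b    b    c
      0    1    2    3    4
  a   1    1    2    3    4
  f   2    2    2    3    4
  f   3    3    3    3    4
Edit distance = dp[3][4] = 4

4


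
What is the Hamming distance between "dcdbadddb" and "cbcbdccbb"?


Comparing "dcdbadddb" and "cbcbdccbb" position by position:
  Position 0: 'd' vs 'c' => differ
  Position 1: 'c' vs 'b' => differ
  Position 2: 'd' vs 'c' => differ
  Position 3: 'b' vs 'b' => same
  Position 4: 'a' vs 'd' => differ
  Position 5: 'd' vs 'c' => differ
  Position 6: 'd' vs 'c' => differ
  Position 7: 'd' vs 'b' => differ
  Position 8: 'b' vs 'b' => same
Total differences (Hamming distance): 7

7


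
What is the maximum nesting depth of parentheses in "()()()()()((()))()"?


Input: "()()()()()((()))()"
Tracking depth:
  Position 0 '(': depth becomes 1
  Position 1 ')': depth becomes 0
  Position 2 '(': depth becomes 1
  Position 3 ')': depth becomes 0
  Position 4 '(': depth becomes 1
  Position 5 ')': depth becomes 0
  Position 6 '(': depth becomes 1
  Position 7 ')': depth becomes 0
  Position 8 '(': depth becomes 1
  Position 9 ')': depth becomes 0
  Position 10 '(': depth becomes 1
  Position 11 '(': depth becomes 2
  Position 12 '(': depth becomes 3
  Position 13 ')': depth becomes 2
  Position 14 ')': depth becomes 1
  Position 15 ')': depth becomes 0
  Position 16 '(': depth becomes 1
  Position 17 ')': depth becomes 0
Maximum depth reached: 3

3


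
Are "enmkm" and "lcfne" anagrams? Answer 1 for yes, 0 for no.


Strings: "enmkm", "lcfne"
Sorted first:  ekmmn
Sorted second: cefln
Differ at position 0: 'e' vs 'c' => not anagrams

0


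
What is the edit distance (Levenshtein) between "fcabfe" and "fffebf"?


Computing edit distance: "fcabfe" -> "fffebf"
DP table:
           f    f    f    e    b    f
      0    1    2    3    4    5    6
  f   1    0    1    2    3    4    5
  c   2    1    1    2    3    4    5
  a   3    2    2    2    3    4    5
  b   4    3    3    3    3    3    4
  f   5    4    3    3    4    4    3
  e   6    5    4    4    3    4    4
Edit distance = dp[6][6] = 4

4


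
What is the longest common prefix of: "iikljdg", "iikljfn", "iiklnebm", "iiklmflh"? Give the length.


Words: iikljdg, iikljfn, iiklnebm, iiklmflh
  Position 0: all 'i' => match
  Position 1: all 'i' => match
  Position 2: all 'k' => match
  Position 3: all 'l' => match
  Position 4: ('j', 'j', 'n', 'm') => mismatch, stop
LCP = "iikl" (length 4)

4


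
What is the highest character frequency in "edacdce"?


Input: edacdce
Character counts:
  'a': 1
  'c': 2
  'd': 2
  'e': 2
Maximum frequency: 2

2


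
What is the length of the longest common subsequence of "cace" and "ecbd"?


LCS of "cace" and "ecbd"
DP table:
           e    c    b    d
      0    0    0    0    0
  c   0    0    1    1    1
  a   0    0    1    1    1
  c   0    0    1    1    1
  e   0    1    1    1    1
LCS length = dp[4][4] = 1

1


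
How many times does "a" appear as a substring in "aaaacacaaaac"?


Searching for "a" in "aaaacacaaaac"
Scanning each position:
  Position 0: "a" => MATCH
  Position 1: "a" => MATCH
  Position 2: "a" => MATCH
  Position 3: "a" => MATCH
  Position 4: "c" => no
  Position 5: "a" => MATCH
  Position 6: "c" => no
  Position 7: "a" => MATCH
  Position 8: "a" => MATCH
  Position 9: "a" => MATCH
  Position 10: "a" => MATCH
  Position 11: "c" => no
Total occurrences: 9

9


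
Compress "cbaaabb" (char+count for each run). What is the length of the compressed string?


Input: cbaaabb
Runs:
  'c' x 1 => "c1"
  'b' x 1 => "b1"
  'a' x 3 => "a3"
  'b' x 2 => "b2"
Compressed: "c1b1a3b2"
Compressed length: 8

8


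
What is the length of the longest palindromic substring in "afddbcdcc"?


Input: "afddbcdcc"
Checking substrings for palindromes:
  [5:8] "cdc" (len 3) => palindrome
  [2:4] "dd" (len 2) => palindrome
  [7:9] "cc" (len 2) => palindrome
Longest palindromic substring: "cdc" with length 3

3


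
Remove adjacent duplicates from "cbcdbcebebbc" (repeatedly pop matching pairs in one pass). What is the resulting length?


Input: cbcdbcebebbc
Stack-based adjacent duplicate removal:
  Read 'c': push. Stack: c
  Read 'b': push. Stack: cb
  Read 'c': push. Stack: cbc
  Read 'd': push. Stack: cbcd
  Read 'b': push. Stack: cbcdb
  Read 'c': push. Stack: cbcdbc
  Read 'e': push. Stack: cbcdbce
  Read 'b': push. Stack: cbcdbceb
  Read 'e': push. Stack: cbcdbcebe
  Read 'b': push. Stack: cbcdbcebeb
  Read 'b': matches stack top 'b' => pop. Stack: cbcdbcebe
  Read 'c': push. Stack: cbcdbcebec
Final stack: "cbcdbcebec" (length 10)

10


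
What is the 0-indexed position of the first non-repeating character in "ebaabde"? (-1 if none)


Input: ebaabde
Character frequencies:
  'a': 2
  'b': 2
  'd': 1
  'e': 2
Scanning left to right for freq == 1:
  Position 0 ('e'): freq=2, skip
  Position 1 ('b'): freq=2, skip
  Position 2 ('a'): freq=2, skip
  Position 3 ('a'): freq=2, skip
  Position 4 ('b'): freq=2, skip
  Position 5 ('d'): unique! => answer = 5

5


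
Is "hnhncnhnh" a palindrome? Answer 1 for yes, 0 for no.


Input: hnhncnhnh
Reversed: hnhncnhnh
  Compare pos 0 ('h') with pos 8 ('h'): match
  Compare pos 1 ('n') with pos 7 ('n'): match
  Compare pos 2 ('h') with pos 6 ('h'): match
  Compare pos 3 ('n') with pos 5 ('n'): match
Result: palindrome

1


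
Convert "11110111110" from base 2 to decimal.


Input: "11110111110" in base 2
Positional expansion:
  Digit '1' (value 1) x 2^10 = 1024
  Digit '1' (value 1) x 2^9 = 512
  Digit '1' (value 1) x 2^8 = 256
  Digit '1' (value 1) x 2^7 = 128
  Digit '0' (value 0) x 2^6 = 0
  Digit '1' (value 1) x 2^5 = 32
  Digit '1' (value 1) x 2^4 = 16
  Digit '1' (value 1) x 2^3 = 8
  Digit '1' (value 1) x 2^2 = 4
  Digit '1' (value 1) x 2^1 = 2
  Digit '0' (value 0) x 2^0 = 0
Sum = 1982

1982


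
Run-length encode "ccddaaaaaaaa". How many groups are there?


Input: ccddaaaaaaaa
Scanning for consecutive runs:
  Group 1: 'c' x 2 (positions 0-1)
  Group 2: 'd' x 2 (positions 2-3)
  Group 3: 'a' x 8 (positions 4-11)
Total groups: 3

3


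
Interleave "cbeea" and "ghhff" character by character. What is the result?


Interleaving "cbeea" and "ghhff":
  Position 0: 'c' from first, 'g' from second => "cg"
  Position 1: 'b' from first, 'h' from second => "bh"
  Position 2: 'e' from first, 'h' from second => "eh"
  Position 3: 'e' from first, 'f' from second => "ef"
  Position 4: 'a' from first, 'f' from second => "af"
Result: cgbhehefaf

cgbhehefaf


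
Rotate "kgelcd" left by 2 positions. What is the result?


Input: "kgelcd", rotate left by 2
First 2 characters: "kg"
Remaining characters: "elcd"
Concatenate remaining + first: "elcd" + "kg" = "elcdkg"

elcdkg


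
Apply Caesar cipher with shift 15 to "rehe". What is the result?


Caesar cipher: shift "rehe" by 15
  'r' (pos 17) + 15 = pos 6 = 'g'
  'e' (pos 4) + 15 = pos 19 = 't'
  'h' (pos 7) + 15 = pos 22 = 'w'
  'e' (pos 4) + 15 = pos 19 = 't'
Result: gtwt

gtwt


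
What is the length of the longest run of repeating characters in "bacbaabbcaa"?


Input: "bacbaabbcaa"
Scanning for longest run:
  Position 1 ('a'): new char, reset run to 1
  Position 2 ('c'): new char, reset run to 1
  Position 3 ('b'): new char, reset run to 1
  Position 4 ('a'): new char, reset run to 1
  Position 5 ('a'): continues run of 'a', length=2
  Position 6 ('b'): new char, reset run to 1
  Position 7 ('b'): continues run of 'b', length=2
  Position 8 ('c'): new char, reset run to 1
  Position 9 ('a'): new char, reset run to 1
  Position 10 ('a'): continues run of 'a', length=2
Longest run: 'a' with length 2

2


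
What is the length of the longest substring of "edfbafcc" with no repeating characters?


Input: "edfbafcc"
Sliding window (track last position of each char):
  Position 0 ('e'): window [0,0] length 1 -- new best
  Position 1 ('d'): window [0,1] length 2 -- new best
  Position 2 ('f'): window [0,2] length 3 -- new best
  Position 3 ('b'): window [0,3] length 4 -- new best
  Position 4 ('a'): window [0,4] length 5 -- new best
  Position 5 ('f'): repeat (last at 2), move window start to 3
  Position 5 ('f'): window [3,5] length 3
  Position 6 ('c'): window [3,6] length 4
  Position 7 ('c'): repeat (last at 6), move window start to 7
  Position 7 ('c'): window [7,7] length 1
Longest substring with no repeats: "edfba" with length 5

5


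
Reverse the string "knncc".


Input: knncc
Reading characters right to left:
  Position 4: 'c'
  Position 3: 'c'
  Position 2: 'n'
  Position 1: 'n'
  Position 0: 'k'
Reversed: ccnnk

ccnnk


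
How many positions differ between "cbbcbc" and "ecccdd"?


Comparing "cbbcbc" and "ecccdd" position by position:
  Position 0: 'c' vs 'e' => DIFFER
  Position 1: 'b' vs 'c' => DIFFER
  Position 2: 'b' vs 'c' => DIFFER
  Position 3: 'c' vs 'c' => same
  Position 4: 'b' vs 'd' => DIFFER
  Position 5: 'c' vs 'd' => DIFFER
Positions that differ: 5

5


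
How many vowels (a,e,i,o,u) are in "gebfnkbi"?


Input: gebfnkbi
Checking each character:
  'g' at position 0: consonant
  'e' at position 1: vowel (running total: 1)
  'b' at position 2: consonant
  'f' at position 3: consonant
  'n' at position 4: consonant
  'k' at position 5: consonant
  'b' at position 6: consonant
  'i' at position 7: vowel (running total: 2)
Total vowels: 2

2


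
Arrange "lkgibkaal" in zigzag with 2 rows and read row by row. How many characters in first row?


Zigzag "lkgibkaal" into 2 rows:
Placing characters:
  'l' => row 0
  'k' => row 1
  'g' => row 0
  'i' => row 1
  'b' => row 0
  'k' => row 1
  'a' => row 0
  'a' => row 1
  'l' => row 0
Rows:
  Row 0: "lgbal"
  Row 1: "kika"
First row length: 5

5


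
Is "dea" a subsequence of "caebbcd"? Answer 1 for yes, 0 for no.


Check if "dea" is a subsequence of "caebbcd"
Greedy scan:
  Position 0 ('c'): no match needed
  Position 1 ('a'): no match needed
  Position 2 ('e'): no match needed
  Position 3 ('b'): no match needed
  Position 4 ('b'): no match needed
  Position 5 ('c'): no match needed
  Position 6 ('d'): matches sub[0] = 'd'
Only matched 1/3 characters => not a subsequence

0


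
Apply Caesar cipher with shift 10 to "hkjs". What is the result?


Caesar cipher: shift "hkjs" by 10
  'h' (pos 7) + 10 = pos 17 = 'r'
  'k' (pos 10) + 10 = pos 20 = 'u'
  'j' (pos 9) + 10 = pos 19 = 't'
  's' (pos 18) + 10 = pos 2 = 'c'
Result: rutc

rutc


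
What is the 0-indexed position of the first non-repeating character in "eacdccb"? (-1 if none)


Input: eacdccb
Character frequencies:
  'a': 1
  'b': 1
  'c': 3
  'd': 1
  'e': 1
Scanning left to right for freq == 1:
  Position 0 ('e'): unique! => answer = 0

0


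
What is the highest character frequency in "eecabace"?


Input: eecabace
Character counts:
  'a': 2
  'b': 1
  'c': 2
  'e': 3
Maximum frequency: 3

3


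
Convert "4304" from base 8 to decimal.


Input: "4304" in base 8
Positional expansion:
  Digit '4' (value 4) x 8^3 = 2048
  Digit '3' (value 3) x 8^2 = 192
  Digit '0' (value 0) x 8^1 = 0
  Digit '4' (value 4) x 8^0 = 4
Sum = 2244

2244


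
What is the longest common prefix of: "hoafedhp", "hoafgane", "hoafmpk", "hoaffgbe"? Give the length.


Words: hoafedhp, hoafgane, hoafmpk, hoaffgbe
  Position 0: all 'h' => match
  Position 1: all 'o' => match
  Position 2: all 'a' => match
  Position 3: all 'f' => match
  Position 4: ('e', 'g', 'm', 'f') => mismatch, stop
LCP = "hoaf" (length 4)

4


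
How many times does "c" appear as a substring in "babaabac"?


Searching for "c" in "babaabac"
Scanning each position:
  Position 0: "b" => no
  Position 1: "a" => no
  Position 2: "b" => no
  Position 3: "a" => no
  Position 4: "a" => no
  Position 5: "b" => no
  Position 6: "a" => no
  Position 7: "c" => MATCH
Total occurrences: 1

1


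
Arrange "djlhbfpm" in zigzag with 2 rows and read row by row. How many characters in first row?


Zigzag "djlhbfpm" into 2 rows:
Placing characters:
  'd' => row 0
  'j' => row 1
  'l' => row 0
  'h' => row 1
  'b' => row 0
  'f' => row 1
  'p' => row 0
  'm' => row 1
Rows:
  Row 0: "dlbp"
  Row 1: "jhfm"
First row length: 4

4


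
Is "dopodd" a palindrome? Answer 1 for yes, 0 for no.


Input: dopodd
Reversed: ddopod
  Compare pos 0 ('d') with pos 5 ('d'): match
  Compare pos 1 ('o') with pos 4 ('d'): MISMATCH
  Compare pos 2 ('p') with pos 3 ('o'): MISMATCH
Result: not a palindrome

0


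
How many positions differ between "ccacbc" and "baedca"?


Comparing "ccacbc" and "baedca" position by position:
  Position 0: 'c' vs 'b' => DIFFER
  Position 1: 'c' vs 'a' => DIFFER
  Position 2: 'a' vs 'e' => DIFFER
  Position 3: 'c' vs 'd' => DIFFER
  Position 4: 'b' vs 'c' => DIFFER
  Position 5: 'c' vs 'a' => DIFFER
Positions that differ: 6

6


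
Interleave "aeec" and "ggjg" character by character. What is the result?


Interleaving "aeec" and "ggjg":
  Position 0: 'a' from first, 'g' from second => "ag"
  Position 1: 'e' from first, 'g' from second => "eg"
  Position 2: 'e' from first, 'j' from second => "ej"
  Position 3: 'c' from first, 'g' from second => "cg"
Result: agegejcg

agegejcg


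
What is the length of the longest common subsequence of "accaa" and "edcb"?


LCS of "accaa" and "edcb"
DP table:
           e    d    c    b
      0    0    0    0    0
  a   0    0    0    0    0
  c   0    0    0    1    1
  c   0    0    0    1    1
  a   0    0    0    1    1
  a   0    0    0    1    1
LCS length = dp[5][4] = 1

1


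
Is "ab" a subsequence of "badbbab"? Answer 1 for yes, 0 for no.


Check if "ab" is a subsequence of "badbbab"
Greedy scan:
  Position 0 ('b'): no match needed
  Position 1 ('a'): matches sub[0] = 'a'
  Position 2 ('d'): no match needed
  Position 3 ('b'): matches sub[1] = 'b'
  Position 4 ('b'): no match needed
  Position 5 ('a'): no match needed
  Position 6 ('b'): no match needed
All 2 characters matched => is a subsequence

1


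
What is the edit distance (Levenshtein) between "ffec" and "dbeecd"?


Computing edit distance: "ffec" -> "dbeecd"
DP table:
           d    b    e    e    c    d
      0    1    2    3    4    5    6
  f   1    1    2    3    4    5    6
  f   2    2    2    3    4    5    6
  e   3    3    3    2    3    4    5
  c   4    4    4    3    3    3    4
Edit distance = dp[4][6] = 4

4


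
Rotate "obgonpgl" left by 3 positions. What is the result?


Input: "obgonpgl", rotate left by 3
First 3 characters: "obg"
Remaining characters: "onpgl"
Concatenate remaining + first: "onpgl" + "obg" = "onpglobg"

onpglobg


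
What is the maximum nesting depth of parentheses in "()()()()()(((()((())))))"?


Input: "()()()()()(((()((())))))"
Tracking depth:
  Position 0 '(': depth becomes 1
  Position 1 ')': depth becomes 0
  Position 2 '(': depth becomes 1
  Position 3 ')': depth becomes 0
  Position 4 '(': depth becomes 1
  Position 5 ')': depth becomes 0
  Position 6 '(': depth becomes 1
  Position 7 ')': depth becomes 0
  Position 8 '(': depth becomes 1
  Position 9 ')': depth becomes 0
  Position 10 '(': depth becomes 1
  Position 11 '(': depth becomes 2
  Position 12 '(': depth becomes 3
  Position 13 '(': depth becomes 4
  Position 14 ')': depth becomes 3
  Position 15 '(': depth becomes 4
  Position 16 '(': depth becomes 5
  Position 17 '(': depth becomes 6
  Position 18 ')': depth becomes 5
  Position 19 ')': depth becomes 4
  Position 20 ')': depth becomes 3
  Position 21 ')': depth becomes 2
  Position 22 ')': depth becomes 1
  Position 23 ')': depth becomes 0
Maximum depth reached: 6

6


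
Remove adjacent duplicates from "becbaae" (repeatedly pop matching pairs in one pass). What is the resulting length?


Input: becbaae
Stack-based adjacent duplicate removal:
  Read 'b': push. Stack: b
  Read 'e': push. Stack: be
  Read 'c': push. Stack: bec
  Read 'b': push. Stack: becb
  Read 'a': push. Stack: becba
  Read 'a': matches stack top 'a' => pop. Stack: becb
  Read 'e': push. Stack: becbe
Final stack: "becbe" (length 5)

5


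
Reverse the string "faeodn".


Input: faeodn
Reading characters right to left:
  Position 5: 'n'
  Position 4: 'd'
  Position 3: 'o'
  Position 2: 'e'
  Position 1: 'a'
  Position 0: 'f'
Reversed: ndoeaf

ndoeaf


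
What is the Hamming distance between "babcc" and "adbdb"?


Comparing "babcc" and "adbdb" position by position:
  Position 0: 'b' vs 'a' => differ
  Position 1: 'a' vs 'd' => differ
  Position 2: 'b' vs 'b' => same
  Position 3: 'c' vs 'd' => differ
  Position 4: 'c' vs 'b' => differ
Total differences (Hamming distance): 4

4


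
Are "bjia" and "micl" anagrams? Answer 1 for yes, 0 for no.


Strings: "bjia", "micl"
Sorted first:  abij
Sorted second: cilm
Differ at position 0: 'a' vs 'c' => not anagrams

0


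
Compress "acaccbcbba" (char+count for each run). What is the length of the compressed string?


Input: acaccbcbba
Runs:
  'a' x 1 => "a1"
  'c' x 1 => "c1"
  'a' x 1 => "a1"
  'c' x 2 => "c2"
  'b' x 1 => "b1"
  'c' x 1 => "c1"
  'b' x 2 => "b2"
  'a' x 1 => "a1"
Compressed: "a1c1a1c2b1c1b2a1"
Compressed length: 16

16


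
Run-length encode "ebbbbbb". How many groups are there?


Input: ebbbbbb
Scanning for consecutive runs:
  Group 1: 'e' x 1 (positions 0-0)
  Group 2: 'b' x 6 (positions 1-6)
Total groups: 2

2


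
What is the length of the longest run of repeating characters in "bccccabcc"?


Input: "bccccabcc"
Scanning for longest run:
  Position 1 ('c'): new char, reset run to 1
  Position 2 ('c'): continues run of 'c', length=2
  Position 3 ('c'): continues run of 'c', length=3
  Position 4 ('c'): continues run of 'c', length=4
  Position 5 ('a'): new char, reset run to 1
  Position 6 ('b'): new char, reset run to 1
  Position 7 ('c'): new char, reset run to 1
  Position 8 ('c'): continues run of 'c', length=2
Longest run: 'c' with length 4

4


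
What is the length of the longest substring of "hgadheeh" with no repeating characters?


Input: "hgadheeh"
Sliding window (track last position of each char):
  Position 0 ('h'): window [0,0] length 1 -- new best
  Position 1 ('g'): window [0,1] length 2 -- new best
  Position 2 ('a'): window [0,2] length 3 -- new best
  Position 3 ('d'): window [0,3] length 4 -- new best
  Position 4 ('h'): repeat (last at 0), move window start to 1
  Position 4 ('h'): window [1,4] length 4
  Position 5 ('e'): window [1,5] length 5 -- new best
  Position 6 ('e'): repeat (last at 5), move window start to 6
  Position 6 ('e'): window [6,6] length 1
  Position 7 ('h'): window [6,7] length 2
Longest substring with no repeats: "gadhe" with length 5

5


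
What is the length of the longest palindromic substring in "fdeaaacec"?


Input: "fdeaaacec"
Checking substrings for palindromes:
  [3:6] "aaa" (len 3) => palindrome
  [6:9] "cec" (len 3) => palindrome
  [3:5] "aa" (len 2) => palindrome
  [4:6] "aa" (len 2) => palindrome
Longest palindromic substring: "aaa" with length 3

3


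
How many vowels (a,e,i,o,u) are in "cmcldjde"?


Input: cmcldjde
Checking each character:
  'c' at position 0: consonant
  'm' at position 1: consonant
  'c' at position 2: consonant
  'l' at position 3: consonant
  'd' at position 4: consonant
  'j' at position 5: consonant
  'd' at position 6: consonant
  'e' at position 7: vowel (running total: 1)
Total vowels: 1

1


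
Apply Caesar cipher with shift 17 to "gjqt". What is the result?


Caesar cipher: shift "gjqt" by 17
  'g' (pos 6) + 17 = pos 23 = 'x'
  'j' (pos 9) + 17 = pos 0 = 'a'
  'q' (pos 16) + 17 = pos 7 = 'h'
  't' (pos 19) + 17 = pos 10 = 'k'
Result: xahk

xahk


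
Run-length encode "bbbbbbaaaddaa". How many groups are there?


Input: bbbbbbaaaddaa
Scanning for consecutive runs:
  Group 1: 'b' x 6 (positions 0-5)
  Group 2: 'a' x 3 (positions 6-8)
  Group 3: 'd' x 2 (positions 9-10)
  Group 4: 'a' x 2 (positions 11-12)
Total groups: 4

4


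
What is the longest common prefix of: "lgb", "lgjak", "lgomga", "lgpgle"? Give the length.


Words: lgb, lgjak, lgomga, lgpgle
  Position 0: all 'l' => match
  Position 1: all 'g' => match
  Position 2: ('b', 'j', 'o', 'p') => mismatch, stop
LCP = "lg" (length 2)

2


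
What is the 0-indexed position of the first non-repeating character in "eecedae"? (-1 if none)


Input: eecedae
Character frequencies:
  'a': 1
  'c': 1
  'd': 1
  'e': 4
Scanning left to right for freq == 1:
  Position 0 ('e'): freq=4, skip
  Position 1 ('e'): freq=4, skip
  Position 2 ('c'): unique! => answer = 2

2


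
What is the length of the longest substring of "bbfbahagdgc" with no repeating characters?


Input: "bbfbahagdgc"
Sliding window (track last position of each char):
  Position 0 ('b'): window [0,0] length 1 -- new best
  Position 1 ('b'): repeat (last at 0), move window start to 1
  Position 1 ('b'): window [1,1] length 1
  Position 2 ('f'): window [1,2] length 2 -- new best
  Position 3 ('b'): repeat (last at 1), move window start to 2
  Position 3 ('b'): window [2,3] length 2
  Position 4 ('a'): window [2,4] length 3 -- new best
  Position 5 ('h'): window [2,5] length 4 -- new best
  Position 6 ('a'): repeat (last at 4), move window start to 5
  Position 6 ('a'): window [5,6] length 2
  Position 7 ('g'): window [5,7] length 3
  Position 8 ('d'): window [5,8] length 4
  Position 9 ('g'): repeat (last at 7), move window start to 8
  Position 9 ('g'): window [8,9] length 2
  Position 10 ('c'): window [8,10] length 3
Longest substring with no repeats: "fbah" with length 4

4


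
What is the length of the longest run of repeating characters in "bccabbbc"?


Input: "bccabbbc"
Scanning for longest run:
  Position 1 ('c'): new char, reset run to 1
  Position 2 ('c'): continues run of 'c', length=2
  Position 3 ('a'): new char, reset run to 1
  Position 4 ('b'): new char, reset run to 1
  Position 5 ('b'): continues run of 'b', length=2
  Position 6 ('b'): continues run of 'b', length=3
  Position 7 ('c'): new char, reset run to 1
Longest run: 'b' with length 3

3


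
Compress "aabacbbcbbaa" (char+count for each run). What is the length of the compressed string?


Input: aabacbbcbbaa
Runs:
  'a' x 2 => "a2"
  'b' x 1 => "b1"
  'a' x 1 => "a1"
  'c' x 1 => "c1"
  'b' x 2 => "b2"
  'c' x 1 => "c1"
  'b' x 2 => "b2"
  'a' x 2 => "a2"
Compressed: "a2b1a1c1b2c1b2a2"
Compressed length: 16

16


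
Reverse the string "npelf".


Input: npelf
Reading characters right to left:
  Position 4: 'f'
  Position 3: 'l'
  Position 2: 'e'
  Position 1: 'p'
  Position 0: 'n'
Reversed: flepn

flepn


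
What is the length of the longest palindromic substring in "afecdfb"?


Input: "afecdfb"
Checking substrings for palindromes:
  No multi-char palindromic substrings found
Longest palindromic substring: "a" with length 1

1


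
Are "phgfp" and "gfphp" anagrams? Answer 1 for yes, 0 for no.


Strings: "phgfp", "gfphp"
Sorted first:  fghpp
Sorted second: fghpp
Sorted forms match => anagrams

1


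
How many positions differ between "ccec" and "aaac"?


Comparing "ccec" and "aaac" position by position:
  Position 0: 'c' vs 'a' => DIFFER
  Position 1: 'c' vs 'a' => DIFFER
  Position 2: 'e' vs 'a' => DIFFER
  Position 3: 'c' vs 'c' => same
Positions that differ: 3

3


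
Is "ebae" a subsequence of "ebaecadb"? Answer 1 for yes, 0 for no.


Check if "ebae" is a subsequence of "ebaecadb"
Greedy scan:
  Position 0 ('e'): matches sub[0] = 'e'
  Position 1 ('b'): matches sub[1] = 'b'
  Position 2 ('a'): matches sub[2] = 'a'
  Position 3 ('e'): matches sub[3] = 'e'
  Position 4 ('c'): no match needed
  Position 5 ('a'): no match needed
  Position 6 ('d'): no match needed
  Position 7 ('b'): no match needed
All 4 characters matched => is a subsequence

1


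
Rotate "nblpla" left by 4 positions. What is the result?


Input: "nblpla", rotate left by 4
First 4 characters: "nblp"
Remaining characters: "la"
Concatenate remaining + first: "la" + "nblp" = "lanblp"

lanblp


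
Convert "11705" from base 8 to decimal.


Input: "11705" in base 8
Positional expansion:
  Digit '1' (value 1) x 8^4 = 4096
  Digit '1' (value 1) x 8^3 = 512
  Digit '7' (value 7) x 8^2 = 448
  Digit '0' (value 0) x 8^1 = 0
  Digit '5' (value 5) x 8^0 = 5
Sum = 5061

5061


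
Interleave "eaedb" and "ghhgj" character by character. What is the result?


Interleaving "eaedb" and "ghhgj":
  Position 0: 'e' from first, 'g' from second => "eg"
  Position 1: 'a' from first, 'h' from second => "ah"
  Position 2: 'e' from first, 'h' from second => "eh"
  Position 3: 'd' from first, 'g' from second => "dg"
  Position 4: 'b' from first, 'j' from second => "bj"
Result: egahehdgbj

egahehdgbj


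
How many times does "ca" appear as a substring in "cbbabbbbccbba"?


Searching for "ca" in "cbbabbbbccbba"
Scanning each position:
  Position 0: "cb" => no
  Position 1: "bb" => no
  Position 2: "ba" => no
  Position 3: "ab" => no
  Position 4: "bb" => no
  Position 5: "bb" => no
  Position 6: "bb" => no
  Position 7: "bc" => no
  Position 8: "cc" => no
  Position 9: "cb" => no
  Position 10: "bb" => no
  Position 11: "ba" => no
Total occurrences: 0

0


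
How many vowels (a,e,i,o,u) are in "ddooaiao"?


Input: ddooaiao
Checking each character:
  'd' at position 0: consonant
  'd' at position 1: consonant
  'o' at position 2: vowel (running total: 1)
  'o' at position 3: vowel (running total: 2)
  'a' at position 4: vowel (running total: 3)
  'i' at position 5: vowel (running total: 4)
  'a' at position 6: vowel (running total: 5)
  'o' at position 7: vowel (running total: 6)
Total vowels: 6

6


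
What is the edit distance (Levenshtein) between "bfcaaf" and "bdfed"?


Computing edit distance: "bfcaaf" -> "bdfed"
DP table:
           b    d    f    e    d
      0    1    2    3    4    5
  b   1    0    1    2    3    4
  f   2    1    1    1    2    3
  c   3    2    2    2    2    3
  a   4    3    3    3    3    3
  a   5    4    4    4    4    4
  f   6    5    5    4    5    5
Edit distance = dp[6][5] = 5

5


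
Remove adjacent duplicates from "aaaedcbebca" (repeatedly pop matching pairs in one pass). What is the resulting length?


Input: aaaedcbebca
Stack-based adjacent duplicate removal:
  Read 'a': push. Stack: a
  Read 'a': matches stack top 'a' => pop. Stack: (empty)
  Read 'a': push. Stack: a
  Read 'e': push. Stack: ae
  Read 'd': push. Stack: aed
  Read 'c': push. Stack: aedc
  Read 'b': push. Stack: aedcb
  Read 'e': push. Stack: aedcbe
  Read 'b': push. Stack: aedcbeb
  Read 'c': push. Stack: aedcbebc
  Read 'a': push. Stack: aedcbebca
Final stack: "aedcbebca" (length 9)

9


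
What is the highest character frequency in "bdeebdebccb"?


Input: bdeebdebccb
Character counts:
  'b': 4
  'c': 2
  'd': 2
  'e': 3
Maximum frequency: 4

4


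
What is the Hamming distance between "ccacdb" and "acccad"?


Comparing "ccacdb" and "acccad" position by position:
  Position 0: 'c' vs 'a' => differ
  Position 1: 'c' vs 'c' => same
  Position 2: 'a' vs 'c' => differ
  Position 3: 'c' vs 'c' => same
  Position 4: 'd' vs 'a' => differ
  Position 5: 'b' vs 'd' => differ
Total differences (Hamming distance): 4

4


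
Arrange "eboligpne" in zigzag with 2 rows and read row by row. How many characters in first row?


Zigzag "eboligpne" into 2 rows:
Placing characters:
  'e' => row 0
  'b' => row 1
  'o' => row 0
  'l' => row 1
  'i' => row 0
  'g' => row 1
  'p' => row 0
  'n' => row 1
  'e' => row 0
Rows:
  Row 0: "eoipe"
  Row 1: "blgn"
First row length: 5

5


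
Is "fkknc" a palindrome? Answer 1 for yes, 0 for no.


Input: fkknc
Reversed: cnkkf
  Compare pos 0 ('f') with pos 4 ('c'): MISMATCH
  Compare pos 1 ('k') with pos 3 ('n'): MISMATCH
Result: not a palindrome

0


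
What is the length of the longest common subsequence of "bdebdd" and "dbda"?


LCS of "bdebdd" and "dbda"
DP table:
           d    b    d    a
      0    0    0    0    0
  b   0    0    1    1    1
  d   0    1    1    2    2
  e   0    1    1    2    2
  b   0    1    2    2    2
  d   0    1    2    3    3
  d   0    1    2    3    3
LCS length = dp[6][4] = 3

3


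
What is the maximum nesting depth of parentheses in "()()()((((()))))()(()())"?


Input: "()()()((((()))))()(()())"
Tracking depth:
  Position 0 '(': depth becomes 1
  Position 1 ')': depth becomes 0
  Position 2 '(': depth becomes 1
  Position 3 ')': depth becomes 0
  Position 4 '(': depth becomes 1
  Position 5 ')': depth becomes 0
  Position 6 '(': depth becomes 1
  Position 7 '(': depth becomes 2
  Position 8 '(': depth becomes 3
  Position 9 '(': depth becomes 4
  Position 10 '(': depth becomes 5
  Position 11 ')': depth becomes 4
  Position 12 ')': depth becomes 3
  Position 13 ')': depth becomes 2
  Position 14 ')': depth becomes 1
  Position 15 ')': depth becomes 0
  Position 16 '(': depth becomes 1
  Position 17 ')': depth becomes 0
  Position 18 '(': depth becomes 1
  Position 19 '(': depth becomes 2
  Position 20 ')': depth becomes 1
  Position 21 '(': depth becomes 2
  Position 22 ')': depth becomes 1
  Position 23 ')': depth becomes 0
Maximum depth reached: 5

5


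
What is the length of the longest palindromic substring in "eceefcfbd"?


Input: "eceefcfbd"
Checking substrings for palindromes:
  [0:3] "ece" (len 3) => palindrome
  [4:7] "fcf" (len 3) => palindrome
  [2:4] "ee" (len 2) => palindrome
Longest palindromic substring: "ece" with length 3

3


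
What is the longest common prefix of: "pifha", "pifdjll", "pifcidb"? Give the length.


Words: pifha, pifdjll, pifcidb
  Position 0: all 'p' => match
  Position 1: all 'i' => match
  Position 2: all 'f' => match
  Position 3: ('h', 'd', 'c') => mismatch, stop
LCP = "pif" (length 3)

3


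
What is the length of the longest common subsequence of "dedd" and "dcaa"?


LCS of "dedd" and "dcaa"
DP table:
           d    c    a    a
      0    0    0    0    0
  d   0    1    1    1    1
  e   0    1    1    1    1
  d   0    1    1    1    1
  d   0    1    1    1    1
LCS length = dp[4][4] = 1

1


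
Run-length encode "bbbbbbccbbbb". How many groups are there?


Input: bbbbbbccbbbb
Scanning for consecutive runs:
  Group 1: 'b' x 6 (positions 0-5)
  Group 2: 'c' x 2 (positions 6-7)
  Group 3: 'b' x 4 (positions 8-11)
Total groups: 3

3


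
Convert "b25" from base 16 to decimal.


Input: "b25" in base 16
Positional expansion:
  Digit 'b' (value 11) x 16^2 = 2816
  Digit '2' (value 2) x 16^1 = 32
  Digit '5' (value 5) x 16^0 = 5
Sum = 2853

2853


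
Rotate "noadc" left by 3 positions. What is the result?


Input: "noadc", rotate left by 3
First 3 characters: "noa"
Remaining characters: "dc"
Concatenate remaining + first: "dc" + "noa" = "dcnoa"

dcnoa


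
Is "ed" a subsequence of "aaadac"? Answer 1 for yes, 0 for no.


Check if "ed" is a subsequence of "aaadac"
Greedy scan:
  Position 0 ('a'): no match needed
  Position 1 ('a'): no match needed
  Position 2 ('a'): no match needed
  Position 3 ('d'): no match needed
  Position 4 ('a'): no match needed
  Position 5 ('c'): no match needed
Only matched 0/2 characters => not a subsequence

0


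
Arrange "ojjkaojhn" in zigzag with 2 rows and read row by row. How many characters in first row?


Zigzag "ojjkaojhn" into 2 rows:
Placing characters:
  'o' => row 0
  'j' => row 1
  'j' => row 0
  'k' => row 1
  'a' => row 0
  'o' => row 1
  'j' => row 0
  'h' => row 1
  'n' => row 0
Rows:
  Row 0: "ojajn"
  Row 1: "jkoh"
First row length: 5

5


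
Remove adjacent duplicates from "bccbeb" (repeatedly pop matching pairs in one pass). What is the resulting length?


Input: bccbeb
Stack-based adjacent duplicate removal:
  Read 'b': push. Stack: b
  Read 'c': push. Stack: bc
  Read 'c': matches stack top 'c' => pop. Stack: b
  Read 'b': matches stack top 'b' => pop. Stack: (empty)
  Read 'e': push. Stack: e
  Read 'b': push. Stack: eb
Final stack: "eb" (length 2)

2


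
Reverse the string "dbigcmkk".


Input: dbigcmkk
Reading characters right to left:
  Position 7: 'k'
  Position 6: 'k'
  Position 5: 'm'
  Position 4: 'c'
  Position 3: 'g'
  Position 2: 'i'
  Position 1: 'b'
  Position 0: 'd'
Reversed: kkmcgibd

kkmcgibd


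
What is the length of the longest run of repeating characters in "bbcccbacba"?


Input: "bbcccbacba"
Scanning for longest run:
  Position 1 ('b'): continues run of 'b', length=2
  Position 2 ('c'): new char, reset run to 1
  Position 3 ('c'): continues run of 'c', length=2
  Position 4 ('c'): continues run of 'c', length=3
  Position 5 ('b'): new char, reset run to 1
  Position 6 ('a'): new char, reset run to 1
  Position 7 ('c'): new char, reset run to 1
  Position 8 ('b'): new char, reset run to 1
  Position 9 ('a'): new char, reset run to 1
Longest run: 'c' with length 3

3


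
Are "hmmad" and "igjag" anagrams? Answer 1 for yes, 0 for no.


Strings: "hmmad", "igjag"
Sorted first:  adhmm
Sorted second: aggij
Differ at position 1: 'd' vs 'g' => not anagrams

0


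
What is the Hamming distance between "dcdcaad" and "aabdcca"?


Comparing "dcdcaad" and "aabdcca" position by position:
  Position 0: 'd' vs 'a' => differ
  Position 1: 'c' vs 'a' => differ
  Position 2: 'd' vs 'b' => differ
  Position 3: 'c' vs 'd' => differ
  Position 4: 'a' vs 'c' => differ
  Position 5: 'a' vs 'c' => differ
  Position 6: 'd' vs 'a' => differ
Total differences (Hamming distance): 7

7


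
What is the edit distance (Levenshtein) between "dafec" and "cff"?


Computing edit distance: "dafec" -> "cff"
DP table:
           c    f    f
      0    1    2    3
  d   1    1    2    3
  a   2    2    2    3
  f   3    3    2    2
  e   4    4    3    3
  c   5    4    4    4
Edit distance = dp[5][3] = 4

4


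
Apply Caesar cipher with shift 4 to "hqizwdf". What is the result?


Caesar cipher: shift "hqizwdf" by 4
  'h' (pos 7) + 4 = pos 11 = 'l'
  'q' (pos 16) + 4 = pos 20 = 'u'
  'i' (pos 8) + 4 = pos 12 = 'm'
  'z' (pos 25) + 4 = pos 3 = 'd'
  'w' (pos 22) + 4 = pos 0 = 'a'
  'd' (pos 3) + 4 = pos 7 = 'h'
  'f' (pos 5) + 4 = pos 9 = 'j'
Result: lumdahj

lumdahj


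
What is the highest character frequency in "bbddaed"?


Input: bbddaed
Character counts:
  'a': 1
  'b': 2
  'd': 3
  'e': 1
Maximum frequency: 3

3


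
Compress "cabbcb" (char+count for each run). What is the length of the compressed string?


Input: cabbcb
Runs:
  'c' x 1 => "c1"
  'a' x 1 => "a1"
  'b' x 2 => "b2"
  'c' x 1 => "c1"
  'b' x 1 => "b1"
Compressed: "c1a1b2c1b1"
Compressed length: 10

10


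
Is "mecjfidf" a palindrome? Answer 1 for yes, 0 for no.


Input: mecjfidf
Reversed: fdifjcem
  Compare pos 0 ('m') with pos 7 ('f'): MISMATCH
  Compare pos 1 ('e') with pos 6 ('d'): MISMATCH
  Compare pos 2 ('c') with pos 5 ('i'): MISMATCH
  Compare pos 3 ('j') with pos 4 ('f'): MISMATCH
Result: not a palindrome

0


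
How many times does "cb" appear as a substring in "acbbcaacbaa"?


Searching for "cb" in "acbbcaacbaa"
Scanning each position:
  Position 0: "ac" => no
  Position 1: "cb" => MATCH
  Position 2: "bb" => no
  Position 3: "bc" => no
  Position 4: "ca" => no
  Position 5: "aa" => no
  Position 6: "ac" => no
  Position 7: "cb" => MATCH
  Position 8: "ba" => no
  Position 9: "aa" => no
Total occurrences: 2

2


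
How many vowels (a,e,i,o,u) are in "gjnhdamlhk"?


Input: gjnhdamlhk
Checking each character:
  'g' at position 0: consonant
  'j' at position 1: consonant
  'n' at position 2: consonant
  'h' at position 3: consonant
  'd' at position 4: consonant
  'a' at position 5: vowel (running total: 1)
  'm' at position 6: consonant
  'l' at position 7: consonant
  'h' at position 8: consonant
  'k' at position 9: consonant
Total vowels: 1

1


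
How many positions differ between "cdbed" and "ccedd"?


Comparing "cdbed" and "ccedd" position by position:
  Position 0: 'c' vs 'c' => same
  Position 1: 'd' vs 'c' => DIFFER
  Position 2: 'b' vs 'e' => DIFFER
  Position 3: 'e' vs 'd' => DIFFER
  Position 4: 'd' vs 'd' => same
Positions that differ: 3

3
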